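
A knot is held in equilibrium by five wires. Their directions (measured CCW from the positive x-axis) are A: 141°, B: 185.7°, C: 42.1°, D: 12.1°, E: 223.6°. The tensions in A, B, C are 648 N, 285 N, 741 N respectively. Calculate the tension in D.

Resolve: ΣF_x = 648 cos 141° + 285 cos 185.7° + 741 cos 42.1° + T_D cos 12.1° + T_E cos 223.6° = 0.
        ΣF_y = 648 sin 141° + 285 sin 185.7° + 741 sin 42.1° + T_D sin 12.1° + T_E sin 223.6° = 0.
The known terms sum to (-237.4, 876.3) N, so 0.9778 T_D − 0.7242 T_E = 237.4 and 0.2096 T_D − 0.6896 T_E = -876.3.
Solving simultaneously: T_D = 1528 N, T_E = 1735 N.

T_D ≈ 1530 N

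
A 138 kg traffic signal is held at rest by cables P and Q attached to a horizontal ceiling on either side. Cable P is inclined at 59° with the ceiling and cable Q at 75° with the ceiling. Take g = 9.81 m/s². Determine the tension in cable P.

Weight W = 138 × 9.81 = 1354 N acts straight down.
Horizontal: T_P cos 59° = T_Q cos 75°  →  T_Q = 1.99 T_P.
Vertical: T_P sin 59° + T_Q sin 75° = 1354.
Substituting the horizontal relation into the vertical equation gives 2.779 T_P = 1354, so T_P = 487.1 N.

T_P ≈ 487 N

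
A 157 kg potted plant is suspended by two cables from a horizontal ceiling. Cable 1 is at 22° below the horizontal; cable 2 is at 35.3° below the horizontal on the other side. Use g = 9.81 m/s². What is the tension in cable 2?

T_2 ≈ 1700 N

Weight W = 157 × 9.81 = 1540 N acts straight down.
Horizontal: T_1 cos 22° = T_2 cos 35.3°  →  T_1 = 0.8802 T_2.
Vertical: T_1 sin 22° + T_2 sin 35.3° = 1540.
Substituting the horizontal relation into the vertical equation gives 0.9076 T_2 = 1540, so T_2 = 1697 N.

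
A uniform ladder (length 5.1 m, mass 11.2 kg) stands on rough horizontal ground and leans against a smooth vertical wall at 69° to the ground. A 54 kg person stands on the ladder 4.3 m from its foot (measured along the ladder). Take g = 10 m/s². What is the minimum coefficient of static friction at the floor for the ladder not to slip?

ΣF_y = 0: N_floor = 11.2×10 + 54×10 = 652 N.
Torques about the foot: N_wall · 5.1 sin 69° = 11.2×10×2.55 cos 69° + 54×10×4.3 cos 69° → N_wall = 196.27 N.
ΣF_x = 0: f_floor = N_wall = 196.27 N.
μ_min = f_floor / N_floor = 196.27 / 652 = 0.301.

μ_min ≈ 0.301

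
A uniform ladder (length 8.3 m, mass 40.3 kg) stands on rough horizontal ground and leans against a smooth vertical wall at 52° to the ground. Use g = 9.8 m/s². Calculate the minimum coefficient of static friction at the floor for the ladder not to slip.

μ_min ≈ 0.391

ΣF_y = 0: N_floor = 40.3×9.8 = 394.94 N.
Torques about the foot: N_wall · 8.3 sin 52° = 40.3×9.8×4.15 cos 52° → N_wall = 154.28 N.
ΣF_x = 0: f_floor = N_wall = 154.28 N.
μ_min = f_floor / N_floor = 154.28 / 394.94 = 0.3906.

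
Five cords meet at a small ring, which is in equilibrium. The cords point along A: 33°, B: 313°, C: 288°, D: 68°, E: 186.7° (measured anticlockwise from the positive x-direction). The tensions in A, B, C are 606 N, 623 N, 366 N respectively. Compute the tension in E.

Resolve: ΣF_x = 606 cos 33° + 623 cos 313° + 366 cos 288° + T_D cos 68° + T_E cos 186.7° = 0.
        ΣF_y = 606 sin 33° + 623 sin 313° + 366 sin 288° + T_D sin 68° + T_E sin 186.7° = 0.
The known terms sum to (1046, -473.7) N, so 0.3746 T_D − 0.9932 T_E = -1046 and 0.9272 T_D − 0.1167 T_E = 473.7.
Solving simultaneously: T_D = 675.5 N, T_E = 1308 N.

T_E ≈ 1310 N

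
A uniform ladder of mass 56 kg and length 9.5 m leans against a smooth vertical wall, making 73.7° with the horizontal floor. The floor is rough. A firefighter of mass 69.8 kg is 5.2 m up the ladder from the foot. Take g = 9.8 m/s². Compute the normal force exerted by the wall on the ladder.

Torques about the foot: N_wall · 9.5 sin 73.7° = 56×9.8×4.75 cos 73.7° + 69.8×9.8×5.2 cos 73.7° → N_wall = 189.73 N.

N_wall ≈ 190 N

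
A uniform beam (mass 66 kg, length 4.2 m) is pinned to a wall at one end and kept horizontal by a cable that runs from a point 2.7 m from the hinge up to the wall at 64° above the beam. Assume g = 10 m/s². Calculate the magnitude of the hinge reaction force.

Take torques about the hinge: T sin 64° · 2.7 = 66×10×2.1 = 1386 N·m.
So T = 1386 / (0.8988 × 2.7) = 571.14 N.
ΣF_x = 0: H_x = T cos 64° = 250.37 N.
ΣF_y = 0: H_y = (66×10) − T sin 64° = 660 − 513.33 = 146.67 N.
|H| = √(H_x² + H_y²) = √((250.37)² + (146.67)²) = 290.17 N.

|H| ≈ 290 N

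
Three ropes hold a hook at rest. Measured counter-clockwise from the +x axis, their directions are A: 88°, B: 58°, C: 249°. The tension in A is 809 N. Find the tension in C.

Resolve: ΣF_x = 809 cos 88° + T_B cos 58° + T_C cos 249° = 0.
        ΣF_y = 809 sin 88° + T_B sin 58° + T_C sin 249° = 0.
The known terms sum to (28.23, 808.5) N, so 0.5299 T_B − 0.3584 T_C = -28.23 and 0.8480 T_B − 0.9336 T_C = -808.5.
Solving simultaneously: T_B = 1380 N, T_C = 2120 N.

T_C ≈ 2120 N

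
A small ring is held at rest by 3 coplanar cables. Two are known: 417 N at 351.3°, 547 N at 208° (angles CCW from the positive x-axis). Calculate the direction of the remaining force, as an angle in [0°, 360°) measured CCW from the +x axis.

θ ≈ 77.5°

Sum the known components: ΣF_x = -70.77 N, ΣF_y = -319.9 N.
For equilibrium the remaining force must supply (−ΣF_x, −ΣF_y) = (70.77, 319.9) N.
Magnitude = √((70.77)² + (319.9)²) = 327.6 N; direction = atan2(319.9, 70.77) = 77.5°.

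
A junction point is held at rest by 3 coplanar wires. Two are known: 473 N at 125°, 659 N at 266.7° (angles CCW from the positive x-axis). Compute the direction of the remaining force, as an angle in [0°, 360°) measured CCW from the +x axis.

Sum the known components: ΣF_x = -309.2 N, ΣF_y = -270.4 N.
For equilibrium the remaining force must supply (−ΣF_x, −ΣF_y) = (309.2, 270.4) N.
Magnitude = √((309.2)² + (270.4)²) = 410.8 N; direction = atan2(270.4, 309.2) = 41.2°.

θ ≈ 41.2°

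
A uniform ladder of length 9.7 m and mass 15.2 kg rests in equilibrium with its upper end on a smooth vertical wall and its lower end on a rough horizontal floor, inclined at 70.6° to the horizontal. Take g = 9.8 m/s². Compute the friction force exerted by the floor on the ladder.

f ≈ 26.2 N

Torques about the foot: N_wall · 9.7 sin 70.6° = 15.2×9.8×4.85 cos 70.6° → N_wall = 26.229 N.
ΣF_x = 0: f_floor = N_wall = 26.229 N.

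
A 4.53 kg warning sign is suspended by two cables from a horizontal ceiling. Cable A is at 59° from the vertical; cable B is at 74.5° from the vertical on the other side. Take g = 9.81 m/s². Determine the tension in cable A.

T_A ≈ 59 N

Angles from the horizontal: cable A is 90° − 59° = 31°, cable B is 90° − 74.5° = 15.5°.
Weight W = 4.53 × 9.81 = 44.44 N acts straight down.
Horizontal: T_A cos 31° = T_B cos 15.5°  →  T_B = 0.8895 T_A.
Vertical: T_A sin 31° + T_B sin 15.5° = 44.44.
Substituting the horizontal relation into the vertical equation gives 0.7528 T_A = 44.44, so T_A = 59.04 N.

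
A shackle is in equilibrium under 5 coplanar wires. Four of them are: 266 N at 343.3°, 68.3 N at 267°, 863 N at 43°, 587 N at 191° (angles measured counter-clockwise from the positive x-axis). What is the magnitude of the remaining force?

F ≈ 452 N

Sum the known components: ΣF_x = 306.1 N, ΣF_y = 331.9 N.
For equilibrium the remaining force must supply (−ΣF_x, −ΣF_y) = (-306.1, -331.9) N.
Magnitude = √((-306.1)² + (-331.9)²) = 451.5 N; direction = atan2(-331.9, -306.1) = 227.3°.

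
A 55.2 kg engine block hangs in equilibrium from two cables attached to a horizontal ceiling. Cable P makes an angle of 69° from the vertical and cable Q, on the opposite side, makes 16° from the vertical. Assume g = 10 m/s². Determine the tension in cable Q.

T_Q ≈ 517 N

Angles from the horizontal: cable P is 90° − 69° = 21°, cable Q is 90° − 16° = 74°.
Weight W = 55.2 × 10 = 552 N acts straight down.
Horizontal: T_P cos 21° = T_Q cos 74°  →  T_P = 0.2952 T_Q.
Vertical: T_P sin 21° + T_Q sin 74° = 552.
Substituting the horizontal relation into the vertical equation gives 1.067 T_Q = 552, so T_Q = 517.3 N.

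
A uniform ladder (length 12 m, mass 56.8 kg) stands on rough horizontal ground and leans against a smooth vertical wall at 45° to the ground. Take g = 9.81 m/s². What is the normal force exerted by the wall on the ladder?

N_wall ≈ 279 N

Torques about the foot: N_wall · 12 sin 45° = 56.8×9.81×6 cos 45° → N_wall = 278.6 N.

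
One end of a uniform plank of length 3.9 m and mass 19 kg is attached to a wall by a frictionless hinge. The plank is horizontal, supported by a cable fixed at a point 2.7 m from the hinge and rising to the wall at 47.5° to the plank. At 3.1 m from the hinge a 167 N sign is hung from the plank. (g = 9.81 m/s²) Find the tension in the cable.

Take torques about the hinge: T sin 47.5° · 2.7 = 19×9.81×1.95 + 167×3.1 = 881.16 N·m.
So T = 881.16 / (0.7373 × 2.7) = 442.65 N.

T ≈ 443 N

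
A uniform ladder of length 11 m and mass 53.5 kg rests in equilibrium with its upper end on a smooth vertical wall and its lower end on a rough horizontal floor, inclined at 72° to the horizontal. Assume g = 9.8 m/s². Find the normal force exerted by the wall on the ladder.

Torques about the foot: N_wall · 11 sin 72° = 53.5×9.8×5.5 cos 72° → N_wall = 85.178 N.

N_wall ≈ 85.2 N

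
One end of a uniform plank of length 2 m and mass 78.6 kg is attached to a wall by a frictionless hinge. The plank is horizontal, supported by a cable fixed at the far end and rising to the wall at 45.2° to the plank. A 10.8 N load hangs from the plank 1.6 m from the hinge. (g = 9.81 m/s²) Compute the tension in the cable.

T ≈ 556 N

Take torques about the hinge: T sin 45.2° · 2 = 78.6×9.81×1 + 10.8×1.6 = 788.35 N·m.
So T = 788.35 / (0.7096 × 2) = 555.51 N.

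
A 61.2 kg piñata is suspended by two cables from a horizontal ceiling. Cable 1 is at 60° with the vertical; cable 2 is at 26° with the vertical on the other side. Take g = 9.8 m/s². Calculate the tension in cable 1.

Angles from the horizontal: cable 1 is 90° − 60° = 30°, cable 2 is 90° − 26° = 64°.
Weight W = 61.2 × 9.8 = 599.8 N acts straight down.
Horizontal: T_1 cos 30° = T_2 cos 64°  →  T_2 = 1.976 T_1.
Vertical: T_1 sin 30° + T_2 sin 64° = 599.8.
Substituting the horizontal relation into the vertical equation gives 2.276 T_1 = 599.8, so T_1 = 263.6 N.

T_1 ≈ 264 N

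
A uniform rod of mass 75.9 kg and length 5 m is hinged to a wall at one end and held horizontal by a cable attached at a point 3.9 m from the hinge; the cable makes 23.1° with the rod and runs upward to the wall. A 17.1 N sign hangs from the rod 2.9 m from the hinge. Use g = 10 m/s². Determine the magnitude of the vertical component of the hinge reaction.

Take torques about the hinge: T sin 23.1° · 3.9 = 75.9×10×2.5 + 17.1×2.9 = 1947.1 N·m.
So T = 1947.1 / (0.3923 × 3.9) = 1272.5 N.
ΣF_y = 0: H_y = (75.9×10 + 17.1) − T sin 23.1° = 776.1 − 499.25 = 276.85 N.

|H_y| ≈ 277 N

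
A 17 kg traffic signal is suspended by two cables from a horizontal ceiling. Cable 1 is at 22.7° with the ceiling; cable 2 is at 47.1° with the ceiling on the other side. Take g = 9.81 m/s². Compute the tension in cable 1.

Weight W = 17 × 9.81 = 166.8 N acts straight down.
Horizontal: T_1 cos 22.7° = T_2 cos 47.1°  →  T_2 = 1.355 T_1.
Vertical: T_1 sin 22.7° + T_2 sin 47.1° = 166.8.
Substituting the horizontal relation into the vertical equation gives 1.379 T_1 = 166.8, so T_1 = 121 N.

T_1 ≈ 121 N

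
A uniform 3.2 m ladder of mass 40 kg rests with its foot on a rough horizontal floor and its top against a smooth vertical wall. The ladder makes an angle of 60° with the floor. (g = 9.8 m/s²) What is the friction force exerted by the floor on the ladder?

Torques about the foot: N_wall · 3.2 sin 60° = 40×9.8×1.6 cos 60° → N_wall = 113.16 N.
ΣF_x = 0: f_floor = N_wall = 113.16 N.

f ≈ 113 N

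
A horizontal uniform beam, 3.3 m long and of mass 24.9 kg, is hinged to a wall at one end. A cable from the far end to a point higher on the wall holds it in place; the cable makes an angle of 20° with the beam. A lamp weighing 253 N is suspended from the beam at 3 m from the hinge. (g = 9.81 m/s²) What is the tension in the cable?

Take torques about the hinge: T sin 20° · 3.3 = 24.9×9.81×1.65 + 253×3 = 1162 N·m.
So T = 1162 / (0.3420 × 3.3) = 1029.6 N.

T ≈ 1030 N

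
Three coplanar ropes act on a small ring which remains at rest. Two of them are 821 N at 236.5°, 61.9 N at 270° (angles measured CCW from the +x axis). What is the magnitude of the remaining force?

F ≈ 873 N

Sum the known components: ΣF_x = -453.1 N, ΣF_y = -746.5 N.
For equilibrium the remaining force must supply (−ΣF_x, −ΣF_y) = (453.1, 746.5) N.
Magnitude = √((453.1)² + (746.5)²) = 873.3 N; direction = atan2(746.5, 453.1) = 58.7°.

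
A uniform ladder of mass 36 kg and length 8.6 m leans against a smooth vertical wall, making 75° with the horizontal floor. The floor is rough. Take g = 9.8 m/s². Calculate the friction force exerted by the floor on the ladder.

Torques about the foot: N_wall · 8.6 sin 75° = 36×9.8×4.3 cos 75° → N_wall = 47.266 N.
ΣF_x = 0: f_floor = N_wall = 47.266 N.

f ≈ 47.3 N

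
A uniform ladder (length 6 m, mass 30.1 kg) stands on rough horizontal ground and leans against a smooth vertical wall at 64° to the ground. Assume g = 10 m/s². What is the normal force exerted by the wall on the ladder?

Torques about the foot: N_wall · 6 sin 64° = 30.1×10×3 cos 64° → N_wall = 73.404 N.

N_wall ≈ 73.4 N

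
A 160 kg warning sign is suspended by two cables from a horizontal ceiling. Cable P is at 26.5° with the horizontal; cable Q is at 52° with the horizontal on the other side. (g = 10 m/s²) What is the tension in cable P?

T_P ≈ 1010 N

Weight W = 160 × 10 = 1600 N acts straight down.
Horizontal: T_P cos 26.5° = T_Q cos 52°  →  T_Q = 1.454 T_P.
Vertical: T_P sin 26.5° + T_Q sin 52° = 1600.
Substituting the horizontal relation into the vertical equation gives 1.592 T_P = 1600, so T_P = 1005 N.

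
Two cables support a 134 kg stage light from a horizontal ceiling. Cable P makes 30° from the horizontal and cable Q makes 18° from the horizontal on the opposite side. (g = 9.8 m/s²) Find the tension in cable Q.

T_Q ≈ 1530 N

Weight W = 134 × 9.8 = 1313 N acts straight down.
Horizontal: T_P cos 30° = T_Q cos 18°  →  T_P = 1.098 T_Q.
Vertical: T_P sin 30° + T_Q sin 18° = 1313.
Substituting the horizontal relation into the vertical equation gives 0.8581 T_Q = 1313, so T_Q = 1530 N.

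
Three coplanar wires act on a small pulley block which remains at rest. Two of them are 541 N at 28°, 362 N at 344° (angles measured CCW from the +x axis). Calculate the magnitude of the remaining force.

Sum the known components: ΣF_x = 825.7 N, ΣF_y = 154.2 N.
For equilibrium the remaining force must supply (−ΣF_x, −ΣF_y) = (-825.7, -154.2) N.
Magnitude = √((-825.7)² + (-154.2)²) = 839.9 N; direction = atan2(-154.2, -825.7) = 190.6°.

F ≈ 840 N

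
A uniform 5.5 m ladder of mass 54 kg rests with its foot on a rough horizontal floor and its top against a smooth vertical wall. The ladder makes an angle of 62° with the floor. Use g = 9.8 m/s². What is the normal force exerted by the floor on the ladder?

N_floor ≈ 529 N

ΣF_y = 0: N_floor = 54×9.8 = 529.2 N.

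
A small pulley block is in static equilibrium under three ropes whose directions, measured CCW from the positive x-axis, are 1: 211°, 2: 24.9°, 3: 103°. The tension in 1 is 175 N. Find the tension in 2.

T_2 ≈ 170 N

Resolve: ΣF_x = 175 cos 211° + T_2 cos 24.9° + T_3 cos 103° = 0.
        ΣF_y = 175 sin 211° + T_2 sin 24.9° + T_3 sin 103° = 0.
The known terms sum to (-150, -90.13) N, so 0.9070 T_2 − 0.2250 T_3 = 150 and 0.4210 T_2 + 0.9744 T_3 = 90.13.
Solving simultaneously: T_2 = 170.1 N, T_3 = 19 N.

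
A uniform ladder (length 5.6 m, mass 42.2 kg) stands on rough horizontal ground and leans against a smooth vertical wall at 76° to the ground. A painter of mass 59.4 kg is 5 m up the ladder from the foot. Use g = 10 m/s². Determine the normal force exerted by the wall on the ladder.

Torques about the foot: N_wall · 5.6 sin 76° = 42.2×10×2.8 cos 76° + 59.4×10×5 cos 76° → N_wall = 184.84 N.

N_wall ≈ 185 N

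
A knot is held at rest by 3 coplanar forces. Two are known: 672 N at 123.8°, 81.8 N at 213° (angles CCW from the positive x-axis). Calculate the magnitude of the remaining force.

F ≈ 678 N

Sum the known components: ΣF_x = -442.4 N, ΣF_y = 513.9 N.
For equilibrium the remaining force must supply (−ΣF_x, −ΣF_y) = (442.4, -513.9) N.
Magnitude = √((442.4)² + (-513.9)²) = 678.1 N; direction = atan2(-513.9, 442.4) = 310.7°.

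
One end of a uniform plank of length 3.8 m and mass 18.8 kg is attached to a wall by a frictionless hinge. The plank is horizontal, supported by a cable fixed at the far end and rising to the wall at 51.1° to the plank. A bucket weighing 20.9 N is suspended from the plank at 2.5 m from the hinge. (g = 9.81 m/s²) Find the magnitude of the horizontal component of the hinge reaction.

H_x ≈ 85.5 N

Take torques about the hinge: T sin 51.1° · 3.8 = 18.8×9.81×1.9 + 20.9×2.5 = 402.66 N·m.
So T = 402.66 / (0.7782 × 3.8) = 136.16 N.
ΣF_x = 0: H_x = T cos 51.1° = 85.502 N.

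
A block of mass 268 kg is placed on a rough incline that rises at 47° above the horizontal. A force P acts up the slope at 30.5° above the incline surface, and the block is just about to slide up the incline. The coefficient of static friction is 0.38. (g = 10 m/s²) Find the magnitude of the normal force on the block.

N ≈ 550 N

On the verge of sliding up the incline, friction equals μN and acts down the slope.
Perpendicular: N + P sin 30.5° = W cos 47° = 1828 N.
Along incline: P cos 30.5° = W sin 47° + μN  with W sin 47° = 1960 N.
Solving the pair for P and N: P = 2517 N, N = 550.1 N (and f = μN = 209 N).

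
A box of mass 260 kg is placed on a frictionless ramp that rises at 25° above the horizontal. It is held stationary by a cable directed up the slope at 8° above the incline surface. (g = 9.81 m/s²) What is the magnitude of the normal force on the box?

N ≈ 2160 N

Take axes along and perpendicular to the incline. Weight components: W sin 25° = 1078 N down-slope, W cos 25° = 2312 N into the surface.
Along incline: T cos 8° = W sin 25° → T = 1089 N.
Perpendicular: N = W cos 25° − T sin 8° = 2160 N.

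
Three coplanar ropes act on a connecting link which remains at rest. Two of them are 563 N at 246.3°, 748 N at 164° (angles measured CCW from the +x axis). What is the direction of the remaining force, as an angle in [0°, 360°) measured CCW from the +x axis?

θ ≈ 18.1°

Sum the known components: ΣF_x = -945.3 N, ΣF_y = -309.3 N.
For equilibrium the remaining force must supply (−ΣF_x, −ΣF_y) = (945.3, 309.3) N.
Magnitude = √((945.3)² + (309.3)²) = 994.6 N; direction = atan2(309.3, 945.3) = 18.1°.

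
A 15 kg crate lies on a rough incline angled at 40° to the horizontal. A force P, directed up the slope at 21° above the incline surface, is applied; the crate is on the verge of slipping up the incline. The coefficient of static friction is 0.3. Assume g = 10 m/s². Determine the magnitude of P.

P ≈ 126 N

On the verge of sliding up the incline, friction equals μN and acts down the slope.
Perpendicular: N + P sin 21° = W cos 40° = 114.9 N.
Along incline: P cos 21° = W sin 40° + μN  with W sin 40° = 96.42 N.
Solving the pair for P and N: P = 125.7 N, N = 69.85 N (and f = μN = 20.96 N).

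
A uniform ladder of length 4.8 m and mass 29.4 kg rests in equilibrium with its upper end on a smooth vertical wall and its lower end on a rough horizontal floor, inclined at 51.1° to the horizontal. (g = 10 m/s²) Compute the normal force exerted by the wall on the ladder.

Torques about the foot: N_wall · 4.8 sin 51.1° = 29.4×10×2.4 cos 51.1° → N_wall = 118.61 N.

N_wall ≈ 119 N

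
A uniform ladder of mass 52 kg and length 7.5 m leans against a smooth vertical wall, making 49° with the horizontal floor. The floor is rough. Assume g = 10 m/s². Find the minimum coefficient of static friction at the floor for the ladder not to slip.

μ_min ≈ 0.435

ΣF_y = 0: N_floor = 52×10 = 520 N.
Torques about the foot: N_wall · 7.5 sin 49° = 52×10×3.75 cos 49° → N_wall = 226.01 N.
ΣF_x = 0: f_floor = N_wall = 226.01 N.
μ_min = f_floor / N_floor = 226.01 / 520 = 0.4346.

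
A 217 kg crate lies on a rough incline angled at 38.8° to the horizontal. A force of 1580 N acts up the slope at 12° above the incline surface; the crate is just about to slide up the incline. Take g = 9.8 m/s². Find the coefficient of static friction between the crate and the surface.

μ ≈ 0.160

On the verge of sliding up the incline, friction is at its maximum μN and acts down the slope.
Perpendicular to incline: N = W cos 38.8° − P sin 12° = 1657 − 328.5 = 1329 N.
Along incline: P cos 12° − μN = W sin 38.8° → μ = −(W sin 38.8° − P cos 12°) / N = 0.1602.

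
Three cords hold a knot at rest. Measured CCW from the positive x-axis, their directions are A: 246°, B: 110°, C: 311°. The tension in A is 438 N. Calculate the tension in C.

Resolve: ΣF_x = 438 cos 246° + T_B cos 110° + T_C cos 311° = 0.
        ΣF_y = 438 sin 246° + T_B sin 110° + T_C sin 311° = 0.
The known terms sum to (-178.2, -400.1) N, so -0.3420 T_B + 0.6561 T_C = 178.2 and 0.9397 T_B − 0.7547 T_C = 400.1.
Solving simultaneously: T_B = 1108 N, T_C = 849 N.

T_C ≈ 849 N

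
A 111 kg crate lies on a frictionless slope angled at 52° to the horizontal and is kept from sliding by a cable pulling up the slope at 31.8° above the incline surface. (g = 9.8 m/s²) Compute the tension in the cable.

Take axes along and perpendicular to the incline. Weight components: W sin 52° = 857.2 N down-slope, W cos 52° = 669.7 N into the surface.
Along incline: T cos 31.8° = W sin 52° → T = 1009 N.
Perpendicular: N = W cos 52° − T sin 31.8° = 138.2 N.

T ≈ 1010 N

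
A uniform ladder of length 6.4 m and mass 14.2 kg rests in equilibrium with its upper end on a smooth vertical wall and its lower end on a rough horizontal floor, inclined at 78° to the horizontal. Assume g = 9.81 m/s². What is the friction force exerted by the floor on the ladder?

Torques about the foot: N_wall · 6.4 sin 78° = 14.2×9.81×3.2 cos 78° → N_wall = 14.805 N.
ΣF_x = 0: f_floor = N_wall = 14.805 N.

f ≈ 14.8 N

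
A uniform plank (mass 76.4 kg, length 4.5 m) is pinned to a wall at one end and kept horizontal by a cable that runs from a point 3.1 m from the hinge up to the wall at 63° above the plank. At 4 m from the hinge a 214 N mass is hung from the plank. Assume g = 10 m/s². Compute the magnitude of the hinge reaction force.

Take torques about the hinge: T sin 63° · 3.1 = 76.4×10×2.25 + 214×4 = 2575 N·m.
So T = 2575 / (0.8910 × 3.1) = 932.25 N.
ΣF_x = 0: H_x = T cos 63° = 423.23 N.
ΣF_y = 0: H_y = (76.4×10 + 214) − T sin 63° = 978 − 830.65 = 147.35 N.
|H| = √(H_x² + H_y²) = √((423.23)² + (147.35)²) = 448.15 N.

|H| ≈ 448 N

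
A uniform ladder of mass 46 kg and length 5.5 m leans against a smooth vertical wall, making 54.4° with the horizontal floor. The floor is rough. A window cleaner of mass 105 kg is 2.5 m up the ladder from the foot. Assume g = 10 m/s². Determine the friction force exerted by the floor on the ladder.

f ≈ 506 N

Torques about the foot: N_wall · 5.5 sin 54.4° = 46×10×2.75 cos 54.4° + 105×10×2.5 cos 54.4° → N_wall = 506.36 N.
ΣF_x = 0: f_floor = N_wall = 506.36 N.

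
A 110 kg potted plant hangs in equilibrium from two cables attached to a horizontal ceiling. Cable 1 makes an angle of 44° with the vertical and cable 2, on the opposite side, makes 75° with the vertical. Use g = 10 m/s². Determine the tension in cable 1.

Angles from the horizontal: cable 1 is 90° − 44° = 46°, cable 2 is 90° − 75° = 15°.
Weight W = 110 × 10 = 1100 N acts straight down.
Horizontal: T_1 cos 46° = T_2 cos 15°  →  T_2 = 0.7192 T_1.
Vertical: T_1 sin 46° + T_2 sin 15° = 1100.
Substituting the horizontal relation into the vertical equation gives 0.9055 T_1 = 1100, so T_1 = 1215 N.

T_1 ≈ 1210 N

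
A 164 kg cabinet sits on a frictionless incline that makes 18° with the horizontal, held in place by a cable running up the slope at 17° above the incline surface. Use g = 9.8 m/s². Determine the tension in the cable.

T ≈ 519 N

Take axes along and perpendicular to the incline. Weight components: W sin 18° = 496.7 N down-slope, W cos 18° = 1529 N into the surface.
Along incline: T cos 17° = W sin 18° → T = 519.3 N.
Perpendicular: N = W cos 18° − T sin 17° = 1377 N.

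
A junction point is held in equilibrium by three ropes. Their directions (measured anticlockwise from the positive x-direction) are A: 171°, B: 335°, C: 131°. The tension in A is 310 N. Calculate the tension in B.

T_B ≈ 490 N

Resolve: ΣF_x = 310 cos 171° + T_B cos 335° + T_C cos 131° = 0.
        ΣF_y = 310 sin 171° + T_B sin 335° + T_C sin 131° = 0.
The known terms sum to (-306.2, 48.49) N, so 0.9063 T_B − 0.6561 T_C = 306.2 and -0.4226 T_B + 0.7547 T_C = -48.49.
Solving simultaneously: T_B = 489.9 N, T_C = 210.1 N.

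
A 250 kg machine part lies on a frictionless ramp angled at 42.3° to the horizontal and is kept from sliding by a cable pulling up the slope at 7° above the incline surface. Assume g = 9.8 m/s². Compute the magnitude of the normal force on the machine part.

Take axes along and perpendicular to the incline. Weight components: W sin 42.3° = 1649 N down-slope, W cos 42.3° = 1812 N into the surface.
Along incline: T cos 7° = W sin 42.3° → T = 1661 N.
Perpendicular: N = W cos 42.3° − T sin 7° = 1610 N.

N ≈ 1610 N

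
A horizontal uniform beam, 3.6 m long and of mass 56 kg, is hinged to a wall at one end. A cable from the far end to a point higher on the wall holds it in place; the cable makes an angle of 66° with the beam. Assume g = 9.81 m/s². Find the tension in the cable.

T ≈ 301 N

Take torques about the hinge: T sin 66° · 3.6 = 56×9.81×1.8 = 988.85 N·m.
So T = 988.85 / (0.9135 × 3.6) = 300.67 N.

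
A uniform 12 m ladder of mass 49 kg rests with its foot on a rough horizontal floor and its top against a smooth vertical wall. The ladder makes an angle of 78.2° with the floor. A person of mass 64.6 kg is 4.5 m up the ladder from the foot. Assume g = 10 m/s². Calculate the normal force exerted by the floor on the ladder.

N_floor ≈ 1140 N

ΣF_y = 0: N_floor = 49×10 + 64.6×10 = 1136 N.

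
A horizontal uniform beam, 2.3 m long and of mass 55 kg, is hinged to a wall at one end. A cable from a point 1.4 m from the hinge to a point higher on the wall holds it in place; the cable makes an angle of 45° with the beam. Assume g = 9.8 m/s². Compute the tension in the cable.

Take torques about the hinge: T sin 45° · 1.4 = 55×9.8×1.15 = 619.85 N·m.
So T = 619.85 / (0.7071 × 1.4) = 626.14 N.

T ≈ 626 N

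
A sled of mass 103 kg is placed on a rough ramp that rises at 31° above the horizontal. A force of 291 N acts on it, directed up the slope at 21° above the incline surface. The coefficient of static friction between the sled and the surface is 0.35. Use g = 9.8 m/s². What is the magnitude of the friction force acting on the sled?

Axes along / perpendicular to the incline. W sin 31° = 519.9 N down-slope; W cos 31° = 865.2 N into the surface.
Perpendicular: N = W cos 31° − P sin 21° = 865.2 − 104.3 = 760.9 N.
Along incline: P cos 21° + f = W sin 31° (friction acts up-slope) → f = 519.9 − 271.7 = 248.2 N.
|f| = 248.2 N ≤ μN = 266.3 N, so the sled is indeed static.

f ≈ 248 N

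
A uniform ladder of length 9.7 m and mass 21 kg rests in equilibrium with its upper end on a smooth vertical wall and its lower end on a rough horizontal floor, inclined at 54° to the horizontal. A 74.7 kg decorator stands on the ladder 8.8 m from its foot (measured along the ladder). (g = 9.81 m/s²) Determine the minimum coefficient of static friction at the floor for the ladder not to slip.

ΣF_y = 0: N_floor = 21×9.81 + 74.7×9.81 = 938.82 N.
Torques about the foot: N_wall · 9.7 sin 54° = 21×9.81×4.85 cos 54° + 74.7×9.81×8.8 cos 54° → N_wall = 557.85 N.
ΣF_x = 0: f_floor = N_wall = 557.85 N.
μ_min = f_floor / N_floor = 557.85 / 938.82 = 0.5942.

μ_min ≈ 0.594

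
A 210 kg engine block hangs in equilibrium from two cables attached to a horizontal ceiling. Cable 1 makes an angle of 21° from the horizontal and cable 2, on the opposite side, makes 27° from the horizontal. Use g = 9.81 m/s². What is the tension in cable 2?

T_2 ≈ 2590 N

Weight W = 210 × 9.81 = 2060 N acts straight down.
Horizontal: T_1 cos 21° = T_2 cos 27°  →  T_1 = 0.9544 T_2.
Vertical: T_1 sin 21° + T_2 sin 27° = 2060.
Substituting the horizontal relation into the vertical equation gives 0.796 T_2 = 2060, so T_2 = 2588 N.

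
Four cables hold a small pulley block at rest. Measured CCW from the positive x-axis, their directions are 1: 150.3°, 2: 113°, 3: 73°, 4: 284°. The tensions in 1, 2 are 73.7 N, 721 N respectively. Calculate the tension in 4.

T_4 ≈ 1040 N

Resolve: ΣF_x = 73.7 cos 150.3° + 721 cos 113° + T_3 cos 73° + T_4 cos 284° = 0.
        ΣF_y = 73.7 sin 150.3° + 721 sin 113° + T_3 sin 73° + T_4 sin 284° = 0.
The known terms sum to (-345.7, 700.2) N, so 0.2924 T_3 + 0.2419 T_4 = 345.7 and 0.9563 T_3 − 0.9703 T_4 = -700.2.
Solving simultaneously: T_3 = 322.4 N, T_4 = 1039 N.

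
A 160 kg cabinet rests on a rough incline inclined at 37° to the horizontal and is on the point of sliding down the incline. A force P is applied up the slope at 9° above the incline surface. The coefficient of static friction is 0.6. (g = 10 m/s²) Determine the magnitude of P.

P ≈ 220 N

On the verge of sliding down the incline, friction equals μN and acts up the slope.
Perpendicular: N + P sin 9° = W cos 37° = 1278 N.
Along incline: P cos 9° + μN = W sin 37° with W sin 37° = 962.9 N.
Solving the pair for P and N: P = 219.5 N, N = 1243 N (and f = μN = 746.1 N).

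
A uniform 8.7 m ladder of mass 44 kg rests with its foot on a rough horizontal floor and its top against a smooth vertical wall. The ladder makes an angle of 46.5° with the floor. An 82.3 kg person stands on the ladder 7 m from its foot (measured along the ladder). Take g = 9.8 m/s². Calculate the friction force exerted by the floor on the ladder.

f ≈ 820 N

Torques about the foot: N_wall · 8.7 sin 46.5° = 44×9.8×4.35 cos 46.5° + 82.3×9.8×7 cos 46.5° → N_wall = 820.42 N.
ΣF_x = 0: f_floor = N_wall = 820.42 N.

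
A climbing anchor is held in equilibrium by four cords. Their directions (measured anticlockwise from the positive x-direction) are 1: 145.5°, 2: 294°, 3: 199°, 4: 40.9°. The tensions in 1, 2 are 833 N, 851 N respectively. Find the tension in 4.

T_4 ≈ 478 N

Resolve: ΣF_x = 833 cos 145.5° + 851 cos 294° + T_3 cos 199° + T_4 cos 40.9° = 0.
        ΣF_y = 833 sin 145.5° + 851 sin 294° + T_3 sin 199° + T_4 sin 40.9° = 0.
The known terms sum to (-340.4, -305.6) N, so -0.9455 T_3 + 0.7559 T_4 = 340.4 and -0.3256 T_3 + 0.6547 T_4 = 305.6.
Solving simultaneously: T_3 = 21.84 N, T_4 = 477.6 N.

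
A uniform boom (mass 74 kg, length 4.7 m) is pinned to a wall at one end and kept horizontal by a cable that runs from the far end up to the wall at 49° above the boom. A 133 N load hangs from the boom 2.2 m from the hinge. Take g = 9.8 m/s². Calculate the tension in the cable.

T ≈ 563 N

Take torques about the hinge: T sin 49° · 4.7 = 74×9.8×2.35 + 133×2.2 = 1996.8 N·m.
So T = 1996.8 / (0.7547 × 4.7) = 562.94 N.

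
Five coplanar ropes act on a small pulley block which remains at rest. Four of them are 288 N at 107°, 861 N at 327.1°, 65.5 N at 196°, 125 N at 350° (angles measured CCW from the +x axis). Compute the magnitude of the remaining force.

F ≈ 736 N

Sum the known components: ΣF_x = 698.8 N, ΣF_y = -232 N.
For equilibrium the remaining force must supply (−ΣF_x, −ΣF_y) = (-698.8, 232) N.
Magnitude = √((-698.8)² + (232)²) = 736.4 N; direction = atan2(232, -698.8) = 161.6°.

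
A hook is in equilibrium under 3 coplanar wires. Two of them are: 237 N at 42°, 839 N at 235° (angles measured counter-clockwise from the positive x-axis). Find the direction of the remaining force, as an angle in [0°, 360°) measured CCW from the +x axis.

θ ≈ 60°

Sum the known components: ΣF_x = -305.1 N, ΣF_y = -528.7 N.
For equilibrium the remaining force must supply (−ΣF_x, −ΣF_y) = (305.1, 528.7) N.
Magnitude = √((305.1)² + (528.7)²) = 610.4 N; direction = atan2(528.7, 305.1) = 60.0°.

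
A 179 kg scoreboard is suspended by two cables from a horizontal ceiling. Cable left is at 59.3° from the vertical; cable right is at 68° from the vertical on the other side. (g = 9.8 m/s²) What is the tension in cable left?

Angles from the horizontal: cable left is 90° − 59.3° = 30.7°, cable right is 90° − 68° = 22°.
Weight W = 179 × 9.8 = 1754 N acts straight down.
Horizontal: T_left cos 30.7° = T_right cos 22°  →  T_right = 0.9274 T_left.
Vertical: T_left sin 30.7° + T_right sin 22° = 1754.
Substituting the horizontal relation into the vertical equation gives 0.8579 T_left = 1754, so T_left = 2045 N.

T_left ≈ 2040 N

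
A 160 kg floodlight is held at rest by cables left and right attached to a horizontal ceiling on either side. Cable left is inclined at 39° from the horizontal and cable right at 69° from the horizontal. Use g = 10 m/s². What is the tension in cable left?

T_left ≈ 603 N

Weight W = 160 × 10 = 1600 N acts straight down.
Horizontal: T_left cos 39° = T_right cos 69°  →  T_right = 2.169 T_left.
Vertical: T_left sin 39° + T_right sin 69° = 1600.
Substituting the horizontal relation into the vertical equation gives 2.654 T_left = 1600, so T_left = 602.9 N.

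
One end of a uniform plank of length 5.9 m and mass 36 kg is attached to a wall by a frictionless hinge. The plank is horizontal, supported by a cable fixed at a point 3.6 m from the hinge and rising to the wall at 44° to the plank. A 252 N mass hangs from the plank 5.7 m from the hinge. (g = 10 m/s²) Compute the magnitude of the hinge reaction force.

|H| ≈ 723 N

Take torques about the hinge: T sin 44° · 3.6 = 36×10×2.95 + 252×5.7 = 2498.4 N·m.
So T = 2498.4 / (0.6947 × 3.6) = 999.05 N.
ΣF_x = 0: H_x = T cos 44° = 718.66 N.
ΣF_y = 0: H_y = (36×10 + 252) − T sin 44° = 612 − 694 = -82 N.
|H| = √(H_x² + H_y²) = √((718.66)² + (-82)²) = 723.32 N.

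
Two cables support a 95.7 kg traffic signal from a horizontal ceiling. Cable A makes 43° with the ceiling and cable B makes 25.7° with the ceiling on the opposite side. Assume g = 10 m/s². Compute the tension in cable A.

Weight W = 95.7 × 10 = 957 N acts straight down.
Horizontal: T_A cos 43° = T_B cos 25.7°  →  T_B = 0.8116 T_A.
Vertical: T_A sin 43° + T_B sin 25.7° = 957.
Substituting the horizontal relation into the vertical equation gives 1.034 T_A = 957, so T_A = 925.6 N.

T_A ≈ 926 N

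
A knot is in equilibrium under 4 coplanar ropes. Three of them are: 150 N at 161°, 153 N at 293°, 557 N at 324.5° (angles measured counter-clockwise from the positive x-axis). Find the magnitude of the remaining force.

F ≈ 557 N

Sum the known components: ΣF_x = 371.4 N, ΣF_y = -415.5 N.
For equilibrium the remaining force must supply (−ΣF_x, −ΣF_y) = (-371.4, 415.5) N.
Magnitude = √((-371.4)² + (415.5)²) = 557.3 N; direction = atan2(415.5, -371.4) = 131.8°.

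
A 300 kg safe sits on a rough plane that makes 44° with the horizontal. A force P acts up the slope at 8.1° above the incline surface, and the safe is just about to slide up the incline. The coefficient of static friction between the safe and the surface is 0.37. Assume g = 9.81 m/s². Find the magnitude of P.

On the verge of sliding up the incline, friction equals μN and acts down the slope.
Perpendicular: N + P sin 8.1° = W cos 44° = 2117 N.
Along incline: P cos 8.1° = W sin 44° + μN  with W sin 44° = 2044 N.
Solving the pair for P and N: P = 2713 N, N = 1735 N (and f = μN = 641.8 N).

P ≈ 2710 N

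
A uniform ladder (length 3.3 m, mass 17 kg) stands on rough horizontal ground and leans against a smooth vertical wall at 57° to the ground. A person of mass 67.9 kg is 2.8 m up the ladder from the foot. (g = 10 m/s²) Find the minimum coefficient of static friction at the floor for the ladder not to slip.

μ_min ≈ 0.506

ΣF_y = 0: N_floor = 17×10 + 67.9×10 = 849 N.
Torques about the foot: N_wall · 3.3 sin 57° = 17×10×1.65 cos 57° + 67.9×10×2.8 cos 57° → N_wall = 429.34 N.
ΣF_x = 0: f_floor = N_wall = 429.34 N.
μ_min = f_floor / N_floor = 429.34 / 849 = 0.5057.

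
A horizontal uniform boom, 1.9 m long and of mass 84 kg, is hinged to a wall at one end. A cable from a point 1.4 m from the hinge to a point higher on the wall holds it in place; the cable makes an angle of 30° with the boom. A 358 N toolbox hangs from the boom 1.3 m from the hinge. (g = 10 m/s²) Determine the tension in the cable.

T ≈ 1800 N

Take torques about the hinge: T sin 30° · 1.4 = 84×10×0.95 + 358×1.3 = 1263.4 N·m.
So T = 1263.4 / (0.5000 × 1.4) = 1804.9 N.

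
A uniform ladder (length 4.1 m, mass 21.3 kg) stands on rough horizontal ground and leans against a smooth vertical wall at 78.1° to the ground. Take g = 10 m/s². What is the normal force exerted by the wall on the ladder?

N_wall ≈ 22.4 N

Torques about the foot: N_wall · 4.1 sin 78.1° = 21.3×10×2.05 cos 78.1° → N_wall = 22.443 N.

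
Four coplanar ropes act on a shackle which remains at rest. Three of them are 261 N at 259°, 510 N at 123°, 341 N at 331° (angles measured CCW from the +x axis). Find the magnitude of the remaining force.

F ≈ 30 N

Sum the known components: ΣF_x = -29.32 N, ΣF_y = 6.197 N.
For equilibrium the remaining force must supply (−ΣF_x, −ΣF_y) = (29.32, -6.197) N.
Magnitude = √((29.32)² + (-6.197)²) = 29.97 N; direction = atan2(-6.197, 29.32) = 348.1°.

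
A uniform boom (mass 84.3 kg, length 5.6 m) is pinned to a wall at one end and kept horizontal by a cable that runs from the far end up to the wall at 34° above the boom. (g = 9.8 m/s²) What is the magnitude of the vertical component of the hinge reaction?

Take torques about the hinge: T sin 34° · 5.6 = 84.3×9.8×2.8 = 2313.2 N·m.
So T = 2313.2 / (0.5592 × 5.6) = 738.69 N.
ΣF_y = 0: H_y = (84.3×9.8) − T sin 34° = 826.14 − 413.07 = 413.07 N.

|H_y| ≈ 413 N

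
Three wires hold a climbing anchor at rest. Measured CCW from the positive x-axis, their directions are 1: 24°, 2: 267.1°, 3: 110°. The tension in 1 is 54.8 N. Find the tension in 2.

T_2 ≈ 140 N

Resolve: ΣF_x = 54.8 cos 24° + T_2 cos 267.1° + T_3 cos 110° = 0.
        ΣF_y = 54.8 sin 24° + T_2 sin 267.1° + T_3 sin 110° = 0.
The known terms sum to (50.06, 22.29) N, so -0.0506 T_2 − 0.3420 T_3 = -50.06 and -0.9987 T_2 + 0.9397 T_3 = -22.29.
Solving simultaneously: T_2 = 140.5 N, T_3 = 125.6 N.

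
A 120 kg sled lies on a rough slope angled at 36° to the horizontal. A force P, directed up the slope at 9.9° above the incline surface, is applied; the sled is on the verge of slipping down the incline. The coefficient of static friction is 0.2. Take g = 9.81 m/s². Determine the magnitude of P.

On the verge of sliding down the incline, friction equals μN and acts up the slope.
Perpendicular: N + P sin 9.9° = W cos 36° = 952.4 N.
Along incline: P cos 9.9° + μN = W sin 36° with W sin 36° = 691.9 N.
Solving the pair for P and N: P = 527.5 N, N = 861.7 N (and f = μN = 172.3 N).

P ≈ 527 N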